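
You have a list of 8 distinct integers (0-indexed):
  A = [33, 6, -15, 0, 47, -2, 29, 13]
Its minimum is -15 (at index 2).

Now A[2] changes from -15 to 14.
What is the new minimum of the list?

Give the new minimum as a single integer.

Old min = -15 (at index 2)
Change: A[2] -15 -> 14
Changed element WAS the min. Need to check: is 14 still <= all others?
  Min of remaining elements: -2
  New min = min(14, -2) = -2

Answer: -2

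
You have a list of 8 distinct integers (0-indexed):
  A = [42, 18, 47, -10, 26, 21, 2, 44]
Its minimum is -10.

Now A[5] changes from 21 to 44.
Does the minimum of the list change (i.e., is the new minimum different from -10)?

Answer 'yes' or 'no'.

Answer: no

Derivation:
Old min = -10
Change: A[5] 21 -> 44
Changed element was NOT the min; min changes only if 44 < -10.
New min = -10; changed? no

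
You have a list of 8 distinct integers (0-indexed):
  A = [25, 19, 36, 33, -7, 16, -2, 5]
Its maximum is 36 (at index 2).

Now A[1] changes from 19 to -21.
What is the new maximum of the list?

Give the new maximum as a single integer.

Answer: 36

Derivation:
Old max = 36 (at index 2)
Change: A[1] 19 -> -21
Changed element was NOT the old max.
  New max = max(old_max, new_val) = max(36, -21) = 36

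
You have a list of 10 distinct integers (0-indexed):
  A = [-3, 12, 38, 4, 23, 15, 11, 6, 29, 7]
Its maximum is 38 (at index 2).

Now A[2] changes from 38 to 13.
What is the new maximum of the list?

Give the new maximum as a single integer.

Old max = 38 (at index 2)
Change: A[2] 38 -> 13
Changed element WAS the max -> may need rescan.
  Max of remaining elements: 29
  New max = max(13, 29) = 29

Answer: 29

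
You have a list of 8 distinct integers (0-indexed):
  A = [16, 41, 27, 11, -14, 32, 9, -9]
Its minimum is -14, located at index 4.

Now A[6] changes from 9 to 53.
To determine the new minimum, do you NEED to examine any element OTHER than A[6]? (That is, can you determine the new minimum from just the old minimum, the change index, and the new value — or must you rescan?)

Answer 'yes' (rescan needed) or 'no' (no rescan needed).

Answer: no

Derivation:
Old min = -14 at index 4
Change at index 6: 9 -> 53
Index 6 was NOT the min. New min = min(-14, 53). No rescan of other elements needed.
Needs rescan: no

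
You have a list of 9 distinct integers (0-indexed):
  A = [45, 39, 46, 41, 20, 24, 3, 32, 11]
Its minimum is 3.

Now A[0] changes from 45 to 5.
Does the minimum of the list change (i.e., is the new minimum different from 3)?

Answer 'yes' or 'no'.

Answer: no

Derivation:
Old min = 3
Change: A[0] 45 -> 5
Changed element was NOT the min; min changes only if 5 < 3.
New min = 3; changed? no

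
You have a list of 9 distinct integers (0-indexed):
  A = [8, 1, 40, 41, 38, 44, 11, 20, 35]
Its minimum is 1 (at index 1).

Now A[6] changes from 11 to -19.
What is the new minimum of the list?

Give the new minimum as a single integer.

Answer: -19

Derivation:
Old min = 1 (at index 1)
Change: A[6] 11 -> -19
Changed element was NOT the old min.
  New min = min(old_min, new_val) = min(1, -19) = -19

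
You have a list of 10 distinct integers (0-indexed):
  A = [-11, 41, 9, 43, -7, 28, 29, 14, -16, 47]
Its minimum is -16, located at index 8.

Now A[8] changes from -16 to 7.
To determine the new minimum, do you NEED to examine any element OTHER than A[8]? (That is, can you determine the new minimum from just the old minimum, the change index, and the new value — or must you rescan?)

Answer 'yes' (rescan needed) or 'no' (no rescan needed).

Old min = -16 at index 8
Change at index 8: -16 -> 7
Index 8 WAS the min and new value 7 > old min -16. Must rescan other elements to find the new min.
Needs rescan: yes

Answer: yes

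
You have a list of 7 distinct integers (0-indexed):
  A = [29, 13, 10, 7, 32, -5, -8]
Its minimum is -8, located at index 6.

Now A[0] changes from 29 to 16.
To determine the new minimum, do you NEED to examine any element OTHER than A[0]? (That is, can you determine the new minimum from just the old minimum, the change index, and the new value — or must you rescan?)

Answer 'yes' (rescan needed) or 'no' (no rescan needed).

Old min = -8 at index 6
Change at index 0: 29 -> 16
Index 0 was NOT the min. New min = min(-8, 16). No rescan of other elements needed.
Needs rescan: no

Answer: no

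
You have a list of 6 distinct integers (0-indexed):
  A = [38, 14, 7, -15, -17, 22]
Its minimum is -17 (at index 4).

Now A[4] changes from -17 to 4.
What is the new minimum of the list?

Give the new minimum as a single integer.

Answer: -15

Derivation:
Old min = -17 (at index 4)
Change: A[4] -17 -> 4
Changed element WAS the min. Need to check: is 4 still <= all others?
  Min of remaining elements: -15
  New min = min(4, -15) = -15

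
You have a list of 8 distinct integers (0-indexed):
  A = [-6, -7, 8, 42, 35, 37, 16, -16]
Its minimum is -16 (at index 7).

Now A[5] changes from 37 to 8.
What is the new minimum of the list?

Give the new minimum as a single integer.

Answer: -16

Derivation:
Old min = -16 (at index 7)
Change: A[5] 37 -> 8
Changed element was NOT the old min.
  New min = min(old_min, new_val) = min(-16, 8) = -16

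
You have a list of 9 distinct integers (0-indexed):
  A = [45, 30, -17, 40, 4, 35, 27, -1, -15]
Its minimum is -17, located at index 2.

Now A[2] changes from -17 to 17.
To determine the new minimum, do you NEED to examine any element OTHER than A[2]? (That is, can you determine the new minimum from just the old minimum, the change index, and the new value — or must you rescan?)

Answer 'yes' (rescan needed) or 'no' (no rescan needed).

Answer: yes

Derivation:
Old min = -17 at index 2
Change at index 2: -17 -> 17
Index 2 WAS the min and new value 17 > old min -17. Must rescan other elements to find the new min.
Needs rescan: yes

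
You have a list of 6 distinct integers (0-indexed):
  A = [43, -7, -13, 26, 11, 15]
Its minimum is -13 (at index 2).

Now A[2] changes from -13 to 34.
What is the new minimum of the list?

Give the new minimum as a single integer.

Old min = -13 (at index 2)
Change: A[2] -13 -> 34
Changed element WAS the min. Need to check: is 34 still <= all others?
  Min of remaining elements: -7
  New min = min(34, -7) = -7

Answer: -7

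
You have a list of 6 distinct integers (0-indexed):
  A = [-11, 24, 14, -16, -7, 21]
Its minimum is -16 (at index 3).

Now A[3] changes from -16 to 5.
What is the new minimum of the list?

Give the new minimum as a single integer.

Old min = -16 (at index 3)
Change: A[3] -16 -> 5
Changed element WAS the min. Need to check: is 5 still <= all others?
  Min of remaining elements: -11
  New min = min(5, -11) = -11

Answer: -11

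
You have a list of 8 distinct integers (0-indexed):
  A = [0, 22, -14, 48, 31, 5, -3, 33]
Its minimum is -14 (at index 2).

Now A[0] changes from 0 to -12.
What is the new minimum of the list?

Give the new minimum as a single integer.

Old min = -14 (at index 2)
Change: A[0] 0 -> -12
Changed element was NOT the old min.
  New min = min(old_min, new_val) = min(-14, -12) = -14

Answer: -14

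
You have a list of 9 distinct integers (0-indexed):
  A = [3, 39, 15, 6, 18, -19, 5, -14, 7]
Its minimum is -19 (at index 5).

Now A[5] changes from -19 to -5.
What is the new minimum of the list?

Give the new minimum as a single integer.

Old min = -19 (at index 5)
Change: A[5] -19 -> -5
Changed element WAS the min. Need to check: is -5 still <= all others?
  Min of remaining elements: -14
  New min = min(-5, -14) = -14

Answer: -14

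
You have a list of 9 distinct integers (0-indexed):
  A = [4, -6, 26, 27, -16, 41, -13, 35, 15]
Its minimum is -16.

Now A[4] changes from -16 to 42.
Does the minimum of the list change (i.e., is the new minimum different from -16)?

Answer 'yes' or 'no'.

Answer: yes

Derivation:
Old min = -16
Change: A[4] -16 -> 42
Changed element was the min; new min must be rechecked.
New min = -13; changed? yes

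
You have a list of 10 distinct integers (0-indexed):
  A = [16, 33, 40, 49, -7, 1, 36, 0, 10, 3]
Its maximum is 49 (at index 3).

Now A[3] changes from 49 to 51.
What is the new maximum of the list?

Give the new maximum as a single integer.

Old max = 49 (at index 3)
Change: A[3] 49 -> 51
Changed element WAS the max -> may need rescan.
  Max of remaining elements: 40
  New max = max(51, 40) = 51

Answer: 51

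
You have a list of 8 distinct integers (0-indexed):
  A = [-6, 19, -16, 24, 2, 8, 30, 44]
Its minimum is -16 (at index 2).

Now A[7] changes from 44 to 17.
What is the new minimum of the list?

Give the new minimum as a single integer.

Old min = -16 (at index 2)
Change: A[7] 44 -> 17
Changed element was NOT the old min.
  New min = min(old_min, new_val) = min(-16, 17) = -16

Answer: -16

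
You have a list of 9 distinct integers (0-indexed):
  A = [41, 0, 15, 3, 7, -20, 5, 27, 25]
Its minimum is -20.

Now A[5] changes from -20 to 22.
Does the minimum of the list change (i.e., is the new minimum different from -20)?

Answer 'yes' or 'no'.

Answer: yes

Derivation:
Old min = -20
Change: A[5] -20 -> 22
Changed element was the min; new min must be rechecked.
New min = 0; changed? yes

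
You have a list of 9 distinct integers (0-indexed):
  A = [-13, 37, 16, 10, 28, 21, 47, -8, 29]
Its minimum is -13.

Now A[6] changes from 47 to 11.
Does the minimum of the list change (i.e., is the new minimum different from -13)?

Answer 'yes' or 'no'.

Answer: no

Derivation:
Old min = -13
Change: A[6] 47 -> 11
Changed element was NOT the min; min changes only if 11 < -13.
New min = -13; changed? no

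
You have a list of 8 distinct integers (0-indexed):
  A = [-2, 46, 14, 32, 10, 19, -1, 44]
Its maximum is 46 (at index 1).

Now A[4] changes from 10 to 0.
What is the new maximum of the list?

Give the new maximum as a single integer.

Answer: 46

Derivation:
Old max = 46 (at index 1)
Change: A[4] 10 -> 0
Changed element was NOT the old max.
  New max = max(old_max, new_val) = max(46, 0) = 46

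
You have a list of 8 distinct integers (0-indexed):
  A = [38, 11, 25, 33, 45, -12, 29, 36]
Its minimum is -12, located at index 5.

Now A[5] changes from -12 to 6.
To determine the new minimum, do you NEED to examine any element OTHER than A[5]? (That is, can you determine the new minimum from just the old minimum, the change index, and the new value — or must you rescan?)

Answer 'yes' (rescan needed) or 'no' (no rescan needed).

Old min = -12 at index 5
Change at index 5: -12 -> 6
Index 5 WAS the min and new value 6 > old min -12. Must rescan other elements to find the new min.
Needs rescan: yes

Answer: yes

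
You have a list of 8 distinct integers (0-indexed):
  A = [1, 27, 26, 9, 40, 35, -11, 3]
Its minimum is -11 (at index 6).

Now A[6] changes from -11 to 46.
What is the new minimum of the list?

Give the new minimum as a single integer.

Answer: 1

Derivation:
Old min = -11 (at index 6)
Change: A[6] -11 -> 46
Changed element WAS the min. Need to check: is 46 still <= all others?
  Min of remaining elements: 1
  New min = min(46, 1) = 1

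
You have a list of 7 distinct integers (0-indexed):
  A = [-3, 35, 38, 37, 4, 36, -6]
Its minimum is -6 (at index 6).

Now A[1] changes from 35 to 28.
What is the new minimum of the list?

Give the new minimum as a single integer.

Old min = -6 (at index 6)
Change: A[1] 35 -> 28
Changed element was NOT the old min.
  New min = min(old_min, new_val) = min(-6, 28) = -6

Answer: -6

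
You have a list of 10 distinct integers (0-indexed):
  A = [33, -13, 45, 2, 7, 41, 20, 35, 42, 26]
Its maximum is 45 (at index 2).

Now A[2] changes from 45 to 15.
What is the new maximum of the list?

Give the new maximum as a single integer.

Answer: 42

Derivation:
Old max = 45 (at index 2)
Change: A[2] 45 -> 15
Changed element WAS the max -> may need rescan.
  Max of remaining elements: 42
  New max = max(15, 42) = 42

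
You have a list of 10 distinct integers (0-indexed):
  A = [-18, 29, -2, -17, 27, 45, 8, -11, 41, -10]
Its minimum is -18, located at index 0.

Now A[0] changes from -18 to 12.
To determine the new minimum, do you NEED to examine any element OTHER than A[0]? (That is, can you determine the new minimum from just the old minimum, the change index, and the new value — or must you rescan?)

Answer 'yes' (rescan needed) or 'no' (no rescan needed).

Old min = -18 at index 0
Change at index 0: -18 -> 12
Index 0 WAS the min and new value 12 > old min -18. Must rescan other elements to find the new min.
Needs rescan: yes

Answer: yes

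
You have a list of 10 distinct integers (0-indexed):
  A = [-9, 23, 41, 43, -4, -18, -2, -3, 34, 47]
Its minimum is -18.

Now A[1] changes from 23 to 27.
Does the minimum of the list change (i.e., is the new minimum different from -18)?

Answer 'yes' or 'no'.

Old min = -18
Change: A[1] 23 -> 27
Changed element was NOT the min; min changes only if 27 < -18.
New min = -18; changed? no

Answer: no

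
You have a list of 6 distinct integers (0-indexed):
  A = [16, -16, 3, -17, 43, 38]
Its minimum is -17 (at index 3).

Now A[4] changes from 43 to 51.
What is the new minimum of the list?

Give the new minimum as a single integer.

Old min = -17 (at index 3)
Change: A[4] 43 -> 51
Changed element was NOT the old min.
  New min = min(old_min, new_val) = min(-17, 51) = -17

Answer: -17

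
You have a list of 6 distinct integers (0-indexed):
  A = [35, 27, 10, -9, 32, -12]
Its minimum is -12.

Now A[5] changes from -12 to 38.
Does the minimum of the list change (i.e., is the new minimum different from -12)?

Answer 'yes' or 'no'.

Answer: yes

Derivation:
Old min = -12
Change: A[5] -12 -> 38
Changed element was the min; new min must be rechecked.
New min = -9; changed? yes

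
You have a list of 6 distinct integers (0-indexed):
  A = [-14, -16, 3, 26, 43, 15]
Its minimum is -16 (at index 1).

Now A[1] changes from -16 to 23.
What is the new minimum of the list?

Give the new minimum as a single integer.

Answer: -14

Derivation:
Old min = -16 (at index 1)
Change: A[1] -16 -> 23
Changed element WAS the min. Need to check: is 23 still <= all others?
  Min of remaining elements: -14
  New min = min(23, -14) = -14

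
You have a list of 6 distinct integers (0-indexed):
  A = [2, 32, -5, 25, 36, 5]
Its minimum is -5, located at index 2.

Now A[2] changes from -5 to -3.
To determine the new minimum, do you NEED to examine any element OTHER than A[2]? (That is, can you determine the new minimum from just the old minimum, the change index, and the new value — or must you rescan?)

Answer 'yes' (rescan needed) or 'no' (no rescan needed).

Old min = -5 at index 2
Change at index 2: -5 -> -3
Index 2 WAS the min and new value -3 > old min -5. Must rescan other elements to find the new min.
Needs rescan: yes

Answer: yes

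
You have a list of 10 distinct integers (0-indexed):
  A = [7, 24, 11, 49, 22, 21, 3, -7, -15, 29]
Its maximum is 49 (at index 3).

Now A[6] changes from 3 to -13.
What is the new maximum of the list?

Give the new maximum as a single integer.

Answer: 49

Derivation:
Old max = 49 (at index 3)
Change: A[6] 3 -> -13
Changed element was NOT the old max.
  New max = max(old_max, new_val) = max(49, -13) = 49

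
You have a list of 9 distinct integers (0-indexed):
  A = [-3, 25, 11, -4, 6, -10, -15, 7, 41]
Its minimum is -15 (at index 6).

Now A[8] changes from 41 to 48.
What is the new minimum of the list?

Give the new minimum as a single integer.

Answer: -15

Derivation:
Old min = -15 (at index 6)
Change: A[8] 41 -> 48
Changed element was NOT the old min.
  New min = min(old_min, new_val) = min(-15, 48) = -15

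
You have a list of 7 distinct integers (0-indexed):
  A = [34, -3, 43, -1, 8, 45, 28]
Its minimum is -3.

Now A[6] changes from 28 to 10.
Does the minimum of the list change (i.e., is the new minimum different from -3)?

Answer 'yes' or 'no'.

Old min = -3
Change: A[6] 28 -> 10
Changed element was NOT the min; min changes only if 10 < -3.
New min = -3; changed? no

Answer: no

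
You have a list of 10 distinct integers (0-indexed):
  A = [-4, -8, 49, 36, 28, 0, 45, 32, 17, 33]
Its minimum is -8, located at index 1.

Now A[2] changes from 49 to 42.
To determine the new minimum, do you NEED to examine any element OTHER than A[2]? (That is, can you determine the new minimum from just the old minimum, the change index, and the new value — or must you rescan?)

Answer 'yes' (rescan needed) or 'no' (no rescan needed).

Old min = -8 at index 1
Change at index 2: 49 -> 42
Index 2 was NOT the min. New min = min(-8, 42). No rescan of other elements needed.
Needs rescan: no

Answer: no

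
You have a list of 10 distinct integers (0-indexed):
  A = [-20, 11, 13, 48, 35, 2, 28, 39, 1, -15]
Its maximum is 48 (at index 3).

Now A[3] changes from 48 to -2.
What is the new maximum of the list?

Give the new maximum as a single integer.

Answer: 39

Derivation:
Old max = 48 (at index 3)
Change: A[3] 48 -> -2
Changed element WAS the max -> may need rescan.
  Max of remaining elements: 39
  New max = max(-2, 39) = 39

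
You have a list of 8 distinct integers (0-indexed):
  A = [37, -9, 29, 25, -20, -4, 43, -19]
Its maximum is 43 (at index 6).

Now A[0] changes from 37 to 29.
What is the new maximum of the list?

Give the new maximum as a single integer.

Old max = 43 (at index 6)
Change: A[0] 37 -> 29
Changed element was NOT the old max.
  New max = max(old_max, new_val) = max(43, 29) = 43

Answer: 43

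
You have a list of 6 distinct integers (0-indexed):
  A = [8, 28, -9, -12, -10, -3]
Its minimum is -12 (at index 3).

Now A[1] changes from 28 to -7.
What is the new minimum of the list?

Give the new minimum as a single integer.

Answer: -12

Derivation:
Old min = -12 (at index 3)
Change: A[1] 28 -> -7
Changed element was NOT the old min.
  New min = min(old_min, new_val) = min(-12, -7) = -12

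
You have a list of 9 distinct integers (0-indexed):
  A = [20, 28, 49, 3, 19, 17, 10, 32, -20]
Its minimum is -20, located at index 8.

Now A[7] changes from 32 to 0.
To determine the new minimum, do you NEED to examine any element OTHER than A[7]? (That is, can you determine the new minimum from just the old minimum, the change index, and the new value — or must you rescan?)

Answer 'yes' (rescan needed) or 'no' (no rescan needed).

Old min = -20 at index 8
Change at index 7: 32 -> 0
Index 7 was NOT the min. New min = min(-20, 0). No rescan of other elements needed.
Needs rescan: no

Answer: no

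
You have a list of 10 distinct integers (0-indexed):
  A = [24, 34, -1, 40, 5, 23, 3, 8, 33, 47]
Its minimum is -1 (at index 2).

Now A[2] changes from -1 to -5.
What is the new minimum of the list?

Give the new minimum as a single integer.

Answer: -5

Derivation:
Old min = -1 (at index 2)
Change: A[2] -1 -> -5
Changed element WAS the min. Need to check: is -5 still <= all others?
  Min of remaining elements: 3
  New min = min(-5, 3) = -5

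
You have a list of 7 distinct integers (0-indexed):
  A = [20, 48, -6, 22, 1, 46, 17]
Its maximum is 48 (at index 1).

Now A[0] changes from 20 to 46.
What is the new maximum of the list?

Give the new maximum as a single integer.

Old max = 48 (at index 1)
Change: A[0] 20 -> 46
Changed element was NOT the old max.
  New max = max(old_max, new_val) = max(48, 46) = 48

Answer: 48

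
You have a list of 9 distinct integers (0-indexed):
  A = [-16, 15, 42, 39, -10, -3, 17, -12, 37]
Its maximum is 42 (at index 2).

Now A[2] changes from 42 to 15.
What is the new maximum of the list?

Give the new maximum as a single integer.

Old max = 42 (at index 2)
Change: A[2] 42 -> 15
Changed element WAS the max -> may need rescan.
  Max of remaining elements: 39
  New max = max(15, 39) = 39

Answer: 39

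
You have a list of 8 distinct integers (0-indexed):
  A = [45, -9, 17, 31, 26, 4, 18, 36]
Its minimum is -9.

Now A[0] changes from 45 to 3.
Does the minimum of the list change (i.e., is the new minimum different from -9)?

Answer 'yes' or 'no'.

Old min = -9
Change: A[0] 45 -> 3
Changed element was NOT the min; min changes only if 3 < -9.
New min = -9; changed? no

Answer: no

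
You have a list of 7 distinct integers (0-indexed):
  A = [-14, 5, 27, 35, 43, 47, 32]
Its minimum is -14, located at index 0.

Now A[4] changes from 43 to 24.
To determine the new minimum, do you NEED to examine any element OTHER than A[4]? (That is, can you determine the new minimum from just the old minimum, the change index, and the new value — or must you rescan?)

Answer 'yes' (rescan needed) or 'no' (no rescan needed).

Old min = -14 at index 0
Change at index 4: 43 -> 24
Index 4 was NOT the min. New min = min(-14, 24). No rescan of other elements needed.
Needs rescan: no

Answer: no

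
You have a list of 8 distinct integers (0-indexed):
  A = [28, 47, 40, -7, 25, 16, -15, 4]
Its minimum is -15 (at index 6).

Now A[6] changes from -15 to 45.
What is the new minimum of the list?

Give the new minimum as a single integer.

Answer: -7

Derivation:
Old min = -15 (at index 6)
Change: A[6] -15 -> 45
Changed element WAS the min. Need to check: is 45 still <= all others?
  Min of remaining elements: -7
  New min = min(45, -7) = -7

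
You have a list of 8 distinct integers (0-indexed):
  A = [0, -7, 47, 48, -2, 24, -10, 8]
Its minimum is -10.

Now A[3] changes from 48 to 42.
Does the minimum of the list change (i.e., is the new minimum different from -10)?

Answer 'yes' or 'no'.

Answer: no

Derivation:
Old min = -10
Change: A[3] 48 -> 42
Changed element was NOT the min; min changes only if 42 < -10.
New min = -10; changed? no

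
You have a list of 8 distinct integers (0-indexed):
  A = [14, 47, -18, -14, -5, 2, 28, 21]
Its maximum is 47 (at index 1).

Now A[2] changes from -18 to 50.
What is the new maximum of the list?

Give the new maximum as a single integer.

Answer: 50

Derivation:
Old max = 47 (at index 1)
Change: A[2] -18 -> 50
Changed element was NOT the old max.
  New max = max(old_max, new_val) = max(47, 50) = 50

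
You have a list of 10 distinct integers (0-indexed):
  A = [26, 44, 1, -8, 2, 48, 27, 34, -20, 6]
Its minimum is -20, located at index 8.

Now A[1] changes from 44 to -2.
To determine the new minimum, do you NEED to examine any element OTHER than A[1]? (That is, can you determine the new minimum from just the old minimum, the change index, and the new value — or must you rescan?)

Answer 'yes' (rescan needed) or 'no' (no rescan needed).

Answer: no

Derivation:
Old min = -20 at index 8
Change at index 1: 44 -> -2
Index 1 was NOT the min. New min = min(-20, -2). No rescan of other elements needed.
Needs rescan: no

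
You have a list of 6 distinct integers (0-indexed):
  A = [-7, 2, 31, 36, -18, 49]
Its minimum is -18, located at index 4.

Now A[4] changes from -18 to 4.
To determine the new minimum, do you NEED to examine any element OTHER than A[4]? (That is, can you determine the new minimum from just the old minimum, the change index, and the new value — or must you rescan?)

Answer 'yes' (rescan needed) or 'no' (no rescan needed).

Old min = -18 at index 4
Change at index 4: -18 -> 4
Index 4 WAS the min and new value 4 > old min -18. Must rescan other elements to find the new min.
Needs rescan: yes

Answer: yes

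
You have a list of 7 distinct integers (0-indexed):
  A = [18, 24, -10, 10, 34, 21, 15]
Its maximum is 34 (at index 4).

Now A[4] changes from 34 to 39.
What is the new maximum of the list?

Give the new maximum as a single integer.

Answer: 39

Derivation:
Old max = 34 (at index 4)
Change: A[4] 34 -> 39
Changed element WAS the max -> may need rescan.
  Max of remaining elements: 24
  New max = max(39, 24) = 39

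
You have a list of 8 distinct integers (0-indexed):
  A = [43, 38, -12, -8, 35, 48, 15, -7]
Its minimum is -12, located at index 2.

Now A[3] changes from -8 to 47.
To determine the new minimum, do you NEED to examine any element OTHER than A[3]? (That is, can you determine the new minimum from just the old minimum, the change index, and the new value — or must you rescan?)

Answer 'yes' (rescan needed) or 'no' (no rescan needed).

Answer: no

Derivation:
Old min = -12 at index 2
Change at index 3: -8 -> 47
Index 3 was NOT the min. New min = min(-12, 47). No rescan of other elements needed.
Needs rescan: no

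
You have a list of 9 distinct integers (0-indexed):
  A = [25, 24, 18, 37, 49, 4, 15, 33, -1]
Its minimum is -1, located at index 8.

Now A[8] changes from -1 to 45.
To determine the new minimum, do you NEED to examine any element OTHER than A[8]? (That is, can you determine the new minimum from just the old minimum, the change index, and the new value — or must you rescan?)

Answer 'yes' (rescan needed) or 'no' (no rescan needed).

Old min = -1 at index 8
Change at index 8: -1 -> 45
Index 8 WAS the min and new value 45 > old min -1. Must rescan other elements to find the new min.
Needs rescan: yes

Answer: yes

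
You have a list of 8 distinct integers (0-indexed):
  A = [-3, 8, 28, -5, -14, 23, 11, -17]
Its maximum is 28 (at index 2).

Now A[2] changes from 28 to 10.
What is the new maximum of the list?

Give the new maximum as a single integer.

Old max = 28 (at index 2)
Change: A[2] 28 -> 10
Changed element WAS the max -> may need rescan.
  Max of remaining elements: 23
  New max = max(10, 23) = 23

Answer: 23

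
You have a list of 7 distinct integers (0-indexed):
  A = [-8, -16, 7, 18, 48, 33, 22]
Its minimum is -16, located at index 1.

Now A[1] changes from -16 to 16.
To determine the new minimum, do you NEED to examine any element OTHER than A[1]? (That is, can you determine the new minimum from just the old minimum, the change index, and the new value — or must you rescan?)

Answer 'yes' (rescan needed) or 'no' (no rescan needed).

Answer: yes

Derivation:
Old min = -16 at index 1
Change at index 1: -16 -> 16
Index 1 WAS the min and new value 16 > old min -16. Must rescan other elements to find the new min.
Needs rescan: yes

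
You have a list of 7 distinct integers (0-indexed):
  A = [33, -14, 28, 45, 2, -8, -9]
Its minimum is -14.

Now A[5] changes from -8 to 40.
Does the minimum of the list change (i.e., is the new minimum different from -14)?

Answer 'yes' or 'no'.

Old min = -14
Change: A[5] -8 -> 40
Changed element was NOT the min; min changes only if 40 < -14.
New min = -14; changed? no

Answer: no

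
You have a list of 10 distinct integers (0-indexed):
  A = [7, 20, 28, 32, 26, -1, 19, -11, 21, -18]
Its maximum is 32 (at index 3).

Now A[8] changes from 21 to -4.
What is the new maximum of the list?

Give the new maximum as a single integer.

Answer: 32

Derivation:
Old max = 32 (at index 3)
Change: A[8] 21 -> -4
Changed element was NOT the old max.
  New max = max(old_max, new_val) = max(32, -4) = 32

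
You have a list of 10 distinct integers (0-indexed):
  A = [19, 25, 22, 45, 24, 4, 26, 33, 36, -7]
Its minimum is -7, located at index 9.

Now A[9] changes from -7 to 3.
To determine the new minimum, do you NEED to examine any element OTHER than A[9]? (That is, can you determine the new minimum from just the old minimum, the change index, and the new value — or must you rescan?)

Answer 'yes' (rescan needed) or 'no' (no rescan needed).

Answer: yes

Derivation:
Old min = -7 at index 9
Change at index 9: -7 -> 3
Index 9 WAS the min and new value 3 > old min -7. Must rescan other elements to find the new min.
Needs rescan: yes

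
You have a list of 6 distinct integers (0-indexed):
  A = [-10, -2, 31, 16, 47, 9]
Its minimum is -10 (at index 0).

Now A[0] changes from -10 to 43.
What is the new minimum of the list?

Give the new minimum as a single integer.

Answer: -2

Derivation:
Old min = -10 (at index 0)
Change: A[0] -10 -> 43
Changed element WAS the min. Need to check: is 43 still <= all others?
  Min of remaining elements: -2
  New min = min(43, -2) = -2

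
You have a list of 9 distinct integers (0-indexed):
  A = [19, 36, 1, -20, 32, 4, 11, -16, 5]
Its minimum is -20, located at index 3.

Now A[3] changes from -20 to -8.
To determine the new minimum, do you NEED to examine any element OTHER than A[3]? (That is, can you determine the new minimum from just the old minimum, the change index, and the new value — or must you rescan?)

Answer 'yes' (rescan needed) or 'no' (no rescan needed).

Old min = -20 at index 3
Change at index 3: -20 -> -8
Index 3 WAS the min and new value -8 > old min -20. Must rescan other elements to find the new min.
Needs rescan: yes

Answer: yes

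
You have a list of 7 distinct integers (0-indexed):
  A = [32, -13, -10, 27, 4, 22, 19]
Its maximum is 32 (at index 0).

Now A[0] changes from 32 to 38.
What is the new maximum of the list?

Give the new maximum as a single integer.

Old max = 32 (at index 0)
Change: A[0] 32 -> 38
Changed element WAS the max -> may need rescan.
  Max of remaining elements: 27
  New max = max(38, 27) = 38

Answer: 38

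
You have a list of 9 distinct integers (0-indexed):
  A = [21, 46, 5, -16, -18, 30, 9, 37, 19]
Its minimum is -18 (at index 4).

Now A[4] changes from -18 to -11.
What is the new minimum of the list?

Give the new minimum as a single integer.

Old min = -18 (at index 4)
Change: A[4] -18 -> -11
Changed element WAS the min. Need to check: is -11 still <= all others?
  Min of remaining elements: -16
  New min = min(-11, -16) = -16

Answer: -16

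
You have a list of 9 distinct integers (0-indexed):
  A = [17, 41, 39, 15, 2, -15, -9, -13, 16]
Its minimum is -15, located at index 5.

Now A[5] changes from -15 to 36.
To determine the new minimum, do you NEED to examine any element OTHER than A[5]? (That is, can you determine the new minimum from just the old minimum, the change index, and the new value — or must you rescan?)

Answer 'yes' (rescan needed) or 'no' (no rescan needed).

Old min = -15 at index 5
Change at index 5: -15 -> 36
Index 5 WAS the min and new value 36 > old min -15. Must rescan other elements to find the new min.
Needs rescan: yes

Answer: yes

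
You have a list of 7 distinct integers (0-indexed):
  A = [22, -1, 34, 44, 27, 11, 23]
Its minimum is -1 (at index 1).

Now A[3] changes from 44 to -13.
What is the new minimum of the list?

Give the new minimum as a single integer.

Old min = -1 (at index 1)
Change: A[3] 44 -> -13
Changed element was NOT the old min.
  New min = min(old_min, new_val) = min(-1, -13) = -13

Answer: -13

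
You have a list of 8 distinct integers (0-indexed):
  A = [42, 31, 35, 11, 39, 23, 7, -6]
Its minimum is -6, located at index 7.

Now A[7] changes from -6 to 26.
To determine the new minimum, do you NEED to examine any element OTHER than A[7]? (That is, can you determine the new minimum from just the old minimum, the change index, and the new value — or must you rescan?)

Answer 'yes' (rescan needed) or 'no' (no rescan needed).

Answer: yes

Derivation:
Old min = -6 at index 7
Change at index 7: -6 -> 26
Index 7 WAS the min and new value 26 > old min -6. Must rescan other elements to find the new min.
Needs rescan: yes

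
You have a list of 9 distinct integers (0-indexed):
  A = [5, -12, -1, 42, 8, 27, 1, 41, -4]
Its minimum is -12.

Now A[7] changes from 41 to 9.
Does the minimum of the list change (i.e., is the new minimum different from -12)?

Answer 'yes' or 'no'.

Answer: no

Derivation:
Old min = -12
Change: A[7] 41 -> 9
Changed element was NOT the min; min changes only if 9 < -12.
New min = -12; changed? no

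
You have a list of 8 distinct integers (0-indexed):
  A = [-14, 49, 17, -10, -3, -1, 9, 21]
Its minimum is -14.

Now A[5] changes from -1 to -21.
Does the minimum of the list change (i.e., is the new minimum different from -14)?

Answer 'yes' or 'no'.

Old min = -14
Change: A[5] -1 -> -21
Changed element was NOT the min; min changes only if -21 < -14.
New min = -21; changed? yes

Answer: yes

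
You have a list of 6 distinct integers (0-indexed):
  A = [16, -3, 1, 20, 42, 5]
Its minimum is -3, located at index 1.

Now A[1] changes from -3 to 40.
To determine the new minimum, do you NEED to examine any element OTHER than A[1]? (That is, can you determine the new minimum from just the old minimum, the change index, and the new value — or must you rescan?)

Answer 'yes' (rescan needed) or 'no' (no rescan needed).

Old min = -3 at index 1
Change at index 1: -3 -> 40
Index 1 WAS the min and new value 40 > old min -3. Must rescan other elements to find the new min.
Needs rescan: yes

Answer: yes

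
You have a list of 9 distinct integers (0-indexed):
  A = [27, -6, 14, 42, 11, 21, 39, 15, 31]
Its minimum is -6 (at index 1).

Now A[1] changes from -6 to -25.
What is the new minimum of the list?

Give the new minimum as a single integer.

Old min = -6 (at index 1)
Change: A[1] -6 -> -25
Changed element WAS the min. Need to check: is -25 still <= all others?
  Min of remaining elements: 11
  New min = min(-25, 11) = -25

Answer: -25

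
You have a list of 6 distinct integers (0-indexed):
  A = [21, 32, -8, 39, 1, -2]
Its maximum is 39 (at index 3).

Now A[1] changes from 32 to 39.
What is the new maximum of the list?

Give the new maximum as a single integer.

Old max = 39 (at index 3)
Change: A[1] 32 -> 39
Changed element was NOT the old max.
  New max = max(old_max, new_val) = max(39, 39) = 39

Answer: 39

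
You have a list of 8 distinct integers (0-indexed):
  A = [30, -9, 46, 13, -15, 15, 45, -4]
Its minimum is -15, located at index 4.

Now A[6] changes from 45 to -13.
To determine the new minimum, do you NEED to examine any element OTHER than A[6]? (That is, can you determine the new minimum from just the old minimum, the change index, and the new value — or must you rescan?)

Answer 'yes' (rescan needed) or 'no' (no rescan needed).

Answer: no

Derivation:
Old min = -15 at index 4
Change at index 6: 45 -> -13
Index 6 was NOT the min. New min = min(-15, -13). No rescan of other elements needed.
Needs rescan: no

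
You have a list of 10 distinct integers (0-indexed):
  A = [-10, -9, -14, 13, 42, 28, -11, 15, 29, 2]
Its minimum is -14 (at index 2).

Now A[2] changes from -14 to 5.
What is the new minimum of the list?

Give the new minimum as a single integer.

Answer: -11

Derivation:
Old min = -14 (at index 2)
Change: A[2] -14 -> 5
Changed element WAS the min. Need to check: is 5 still <= all others?
  Min of remaining elements: -11
  New min = min(5, -11) = -11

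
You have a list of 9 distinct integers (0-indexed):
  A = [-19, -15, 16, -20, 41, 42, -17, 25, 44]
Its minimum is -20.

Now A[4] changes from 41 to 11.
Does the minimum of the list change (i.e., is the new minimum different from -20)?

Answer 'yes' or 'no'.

Old min = -20
Change: A[4] 41 -> 11
Changed element was NOT the min; min changes only if 11 < -20.
New min = -20; changed? no

Answer: no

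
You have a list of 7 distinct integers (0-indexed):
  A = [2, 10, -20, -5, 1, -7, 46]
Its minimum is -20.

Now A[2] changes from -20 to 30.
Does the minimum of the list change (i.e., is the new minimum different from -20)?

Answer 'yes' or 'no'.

Old min = -20
Change: A[2] -20 -> 30
Changed element was the min; new min must be rechecked.
New min = -7; changed? yes

Answer: yes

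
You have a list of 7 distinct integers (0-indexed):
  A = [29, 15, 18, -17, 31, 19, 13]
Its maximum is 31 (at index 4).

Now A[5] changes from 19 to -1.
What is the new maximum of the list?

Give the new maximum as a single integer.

Old max = 31 (at index 4)
Change: A[5] 19 -> -1
Changed element was NOT the old max.
  New max = max(old_max, new_val) = max(31, -1) = 31

Answer: 31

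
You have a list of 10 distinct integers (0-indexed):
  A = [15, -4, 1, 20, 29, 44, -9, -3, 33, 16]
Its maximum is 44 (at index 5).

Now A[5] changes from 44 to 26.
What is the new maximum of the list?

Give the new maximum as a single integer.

Old max = 44 (at index 5)
Change: A[5] 44 -> 26
Changed element WAS the max -> may need rescan.
  Max of remaining elements: 33
  New max = max(26, 33) = 33

Answer: 33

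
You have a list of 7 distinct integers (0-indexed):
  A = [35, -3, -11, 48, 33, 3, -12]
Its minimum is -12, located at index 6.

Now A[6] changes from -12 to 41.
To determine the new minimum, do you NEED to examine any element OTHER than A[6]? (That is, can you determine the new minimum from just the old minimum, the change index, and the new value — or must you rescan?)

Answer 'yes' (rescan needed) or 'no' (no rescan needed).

Answer: yes

Derivation:
Old min = -12 at index 6
Change at index 6: -12 -> 41
Index 6 WAS the min and new value 41 > old min -12. Must rescan other elements to find the new min.
Needs rescan: yes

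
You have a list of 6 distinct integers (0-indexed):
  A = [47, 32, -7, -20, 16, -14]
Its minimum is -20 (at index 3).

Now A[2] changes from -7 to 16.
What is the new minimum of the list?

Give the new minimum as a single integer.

Old min = -20 (at index 3)
Change: A[2] -7 -> 16
Changed element was NOT the old min.
  New min = min(old_min, new_val) = min(-20, 16) = -20

Answer: -20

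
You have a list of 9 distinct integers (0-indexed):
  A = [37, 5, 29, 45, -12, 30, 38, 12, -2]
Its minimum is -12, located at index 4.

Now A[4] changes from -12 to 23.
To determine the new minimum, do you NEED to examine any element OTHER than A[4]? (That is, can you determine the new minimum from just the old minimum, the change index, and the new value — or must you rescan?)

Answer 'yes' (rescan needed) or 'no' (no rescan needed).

Old min = -12 at index 4
Change at index 4: -12 -> 23
Index 4 WAS the min and new value 23 > old min -12. Must rescan other elements to find the new min.
Needs rescan: yes

Answer: yes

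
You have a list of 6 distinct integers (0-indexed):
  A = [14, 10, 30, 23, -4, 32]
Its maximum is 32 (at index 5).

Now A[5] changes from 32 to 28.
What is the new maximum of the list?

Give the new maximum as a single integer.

Answer: 30

Derivation:
Old max = 32 (at index 5)
Change: A[5] 32 -> 28
Changed element WAS the max -> may need rescan.
  Max of remaining elements: 30
  New max = max(28, 30) = 30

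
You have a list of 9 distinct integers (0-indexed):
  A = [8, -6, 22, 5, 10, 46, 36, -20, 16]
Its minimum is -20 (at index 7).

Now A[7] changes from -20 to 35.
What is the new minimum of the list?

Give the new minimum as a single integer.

Answer: -6

Derivation:
Old min = -20 (at index 7)
Change: A[7] -20 -> 35
Changed element WAS the min. Need to check: is 35 still <= all others?
  Min of remaining elements: -6
  New min = min(35, -6) = -6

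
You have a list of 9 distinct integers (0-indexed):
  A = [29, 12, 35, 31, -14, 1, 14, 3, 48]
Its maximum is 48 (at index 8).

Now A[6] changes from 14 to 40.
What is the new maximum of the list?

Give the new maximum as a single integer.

Old max = 48 (at index 8)
Change: A[6] 14 -> 40
Changed element was NOT the old max.
  New max = max(old_max, new_val) = max(48, 40) = 48

Answer: 48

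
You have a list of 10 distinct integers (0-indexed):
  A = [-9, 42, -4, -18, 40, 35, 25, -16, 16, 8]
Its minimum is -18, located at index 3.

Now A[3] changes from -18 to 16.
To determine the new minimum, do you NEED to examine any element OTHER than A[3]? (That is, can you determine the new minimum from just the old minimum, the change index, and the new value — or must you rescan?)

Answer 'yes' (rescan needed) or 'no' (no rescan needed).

Answer: yes

Derivation:
Old min = -18 at index 3
Change at index 3: -18 -> 16
Index 3 WAS the min and new value 16 > old min -18. Must rescan other elements to find the new min.
Needs rescan: yes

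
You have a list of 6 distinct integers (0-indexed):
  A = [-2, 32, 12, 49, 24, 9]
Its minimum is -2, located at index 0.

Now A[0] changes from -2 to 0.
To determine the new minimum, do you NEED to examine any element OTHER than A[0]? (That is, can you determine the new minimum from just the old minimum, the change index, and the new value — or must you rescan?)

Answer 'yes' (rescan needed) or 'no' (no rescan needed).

Answer: yes

Derivation:
Old min = -2 at index 0
Change at index 0: -2 -> 0
Index 0 WAS the min and new value 0 > old min -2. Must rescan other elements to find the new min.
Needs rescan: yes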